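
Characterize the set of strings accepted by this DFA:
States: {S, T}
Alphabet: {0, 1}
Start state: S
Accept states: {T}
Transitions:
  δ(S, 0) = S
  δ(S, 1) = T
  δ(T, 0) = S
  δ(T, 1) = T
Testing a few strings:
  '11' → accept
  '010' → reject
  '1' → accept
  '0' → reject
State roles: S=last symbol not 1; T=last symbol is 1
All binary strings ending with 1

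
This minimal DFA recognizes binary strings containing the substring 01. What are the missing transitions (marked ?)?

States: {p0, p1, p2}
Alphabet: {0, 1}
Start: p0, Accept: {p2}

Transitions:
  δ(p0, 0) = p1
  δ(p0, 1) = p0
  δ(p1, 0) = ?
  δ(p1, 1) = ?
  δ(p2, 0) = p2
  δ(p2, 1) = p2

From the language and accept set, identify what each state tracks — p0: no 0 seen yet; p1: seen a 0, waiting for 1; p2: substring 01 seen.
Each missing δ(q, a) is the state matching the new tracked value after reading a.
δ(p1, 0) = p1; δ(p1, 1) = p2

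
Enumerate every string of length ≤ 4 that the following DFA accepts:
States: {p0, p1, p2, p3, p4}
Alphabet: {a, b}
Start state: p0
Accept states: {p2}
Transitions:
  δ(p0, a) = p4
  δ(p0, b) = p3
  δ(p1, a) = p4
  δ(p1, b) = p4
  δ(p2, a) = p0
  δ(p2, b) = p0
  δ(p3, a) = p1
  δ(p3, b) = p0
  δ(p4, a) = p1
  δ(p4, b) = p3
None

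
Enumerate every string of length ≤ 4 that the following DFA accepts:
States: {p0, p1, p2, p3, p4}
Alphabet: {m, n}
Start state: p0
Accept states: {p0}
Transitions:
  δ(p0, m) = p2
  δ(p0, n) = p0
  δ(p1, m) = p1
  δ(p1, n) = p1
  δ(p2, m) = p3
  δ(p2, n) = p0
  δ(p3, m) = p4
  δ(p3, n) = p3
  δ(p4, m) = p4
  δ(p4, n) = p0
ε, n, mn, nn, mnn, nmn, nnn, mmmn, mnmn, mnnn, nmnn, nnmn, nnnn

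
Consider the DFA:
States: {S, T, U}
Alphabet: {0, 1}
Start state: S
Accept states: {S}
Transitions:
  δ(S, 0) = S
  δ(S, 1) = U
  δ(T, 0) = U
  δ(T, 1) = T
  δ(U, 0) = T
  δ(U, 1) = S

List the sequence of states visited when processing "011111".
read '0': S → S
  read '1': S → U
  read '1': U → S
  read '1': S → U
  read '1': U → S
  read '1': S → U
S -> S -> U -> S -> U -> S -> U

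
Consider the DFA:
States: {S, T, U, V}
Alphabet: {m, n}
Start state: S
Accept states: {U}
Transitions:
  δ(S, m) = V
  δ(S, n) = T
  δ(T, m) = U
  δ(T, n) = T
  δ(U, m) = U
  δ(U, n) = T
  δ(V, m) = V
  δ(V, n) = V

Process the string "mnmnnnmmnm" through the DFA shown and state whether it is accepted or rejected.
Processing string "mnmnnnmmnm":
  S --m--> V
  V --n--> V
  V --m--> V
  V --n--> V
  V --n--> V
  V --n--> V
  V --m--> V
  V --m--> V
  V --n--> V
  V --m--> V
Final state: V
Accept states: {U}
No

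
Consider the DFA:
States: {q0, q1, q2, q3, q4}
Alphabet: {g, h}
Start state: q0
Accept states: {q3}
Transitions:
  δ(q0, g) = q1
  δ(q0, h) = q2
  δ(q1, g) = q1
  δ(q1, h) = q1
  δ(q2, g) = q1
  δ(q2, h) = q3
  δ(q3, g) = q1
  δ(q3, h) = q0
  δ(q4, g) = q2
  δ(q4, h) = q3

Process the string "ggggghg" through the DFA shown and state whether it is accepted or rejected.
Processing string "ggggghg":
  q0 --g--> q1
  q1 --g--> q1
  q1 --g--> q1
  q1 --g--> q1
  q1 --g--> q1
  q1 --h--> q1
  q1 --g--> q1
Final state: q1
Accept states: {q3}
No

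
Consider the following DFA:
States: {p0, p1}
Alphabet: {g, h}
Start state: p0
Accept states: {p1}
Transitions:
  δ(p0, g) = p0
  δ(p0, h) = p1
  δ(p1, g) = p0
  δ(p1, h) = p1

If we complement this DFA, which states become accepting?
Complement accept states = All states \ Original accept states
= {p0, p1} \ {p1}
{p0}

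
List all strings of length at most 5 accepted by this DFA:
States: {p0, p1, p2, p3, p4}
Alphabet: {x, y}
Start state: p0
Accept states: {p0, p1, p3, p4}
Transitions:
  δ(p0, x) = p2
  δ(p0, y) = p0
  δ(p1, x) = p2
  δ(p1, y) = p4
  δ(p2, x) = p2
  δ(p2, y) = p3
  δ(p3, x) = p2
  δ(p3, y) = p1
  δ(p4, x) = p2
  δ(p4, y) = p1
ε, y, xy, yy, xxy, xyy, yxy, yyy, xxxy, xxyy, xyxy, xyyy, yxxy, yxyy, yyxy, yyyy, xxxxy, xxxyy, xxyxy, xxyyy, xyxxy, xyxyy, xyyxy, xyyyy, yxxxy, yxxyy, yxyxy, yxyyy, yyxxy, yyxyy, yyyxy, yyyyy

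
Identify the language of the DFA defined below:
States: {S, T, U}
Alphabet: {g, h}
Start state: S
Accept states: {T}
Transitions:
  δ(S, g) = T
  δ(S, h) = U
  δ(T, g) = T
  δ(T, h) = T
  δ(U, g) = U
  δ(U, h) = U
Testing a few strings:
  'h' → reject
  'hh' → reject
  'g' → accept
  'gg' → accept
State roles: S=no input read; T=started with g; U=started with h (dead)
All strings over {g,h} starting with g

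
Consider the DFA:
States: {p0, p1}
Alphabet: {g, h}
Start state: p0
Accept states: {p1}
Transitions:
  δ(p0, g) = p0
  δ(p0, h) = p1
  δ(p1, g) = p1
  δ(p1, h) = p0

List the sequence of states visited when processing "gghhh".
read 'g': p0 → p0
  read 'g': p0 → p0
  read 'h': p0 → p1
  read 'h': p1 → p0
  read 'h': p0 → p1
p0 -> p0 -> p0 -> p1 -> p0 -> p1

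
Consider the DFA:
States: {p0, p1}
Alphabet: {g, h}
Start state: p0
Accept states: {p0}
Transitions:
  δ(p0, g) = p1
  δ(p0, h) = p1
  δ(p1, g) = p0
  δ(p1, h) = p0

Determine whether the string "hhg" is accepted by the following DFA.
Processing string "hhg":
  p0 --h--> p1
  p1 --h--> p0
  p0 --g--> p1
Final state: p1
Accept states: {p0}
No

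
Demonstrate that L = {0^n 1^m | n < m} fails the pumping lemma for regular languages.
Assume L is regular with pumping length p. Idea: pumping up the 0-block makes the 0-count reach the 1-count.
Choose s = 0^p 1^(p+1) ∈ L. By the pumping lemma, s = xyz with |xy| ≤ p, |y| > 0, so y = 0^k with k ≥ 1. Then xy²z = 0^(p+k) 1^(p+1). Since p+k ≥ p+1, the number of 0's is no longer strictly less than the number of 1's, so xy²z ∉ L.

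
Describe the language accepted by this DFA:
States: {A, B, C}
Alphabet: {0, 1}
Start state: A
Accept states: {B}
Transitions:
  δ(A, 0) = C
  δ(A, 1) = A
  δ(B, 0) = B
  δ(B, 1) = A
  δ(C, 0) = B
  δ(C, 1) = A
Testing a few strings:
  '0' → reject
  '0011' → reject
  '0101' → reject
  '10' → reject
State roles: A=last symbol not 0; B=two trailing 0's; C=one trailing 0
All binary strings ending with 00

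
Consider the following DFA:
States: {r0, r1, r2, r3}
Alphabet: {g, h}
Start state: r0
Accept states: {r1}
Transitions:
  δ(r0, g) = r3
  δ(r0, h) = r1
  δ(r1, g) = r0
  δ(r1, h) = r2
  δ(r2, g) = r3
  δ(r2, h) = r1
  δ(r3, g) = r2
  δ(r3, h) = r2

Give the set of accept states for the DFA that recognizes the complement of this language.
Complement accept states = All states \ Original accept states
= {r0, r1, r2, r3} \ {r1}
{r0, r2, r3}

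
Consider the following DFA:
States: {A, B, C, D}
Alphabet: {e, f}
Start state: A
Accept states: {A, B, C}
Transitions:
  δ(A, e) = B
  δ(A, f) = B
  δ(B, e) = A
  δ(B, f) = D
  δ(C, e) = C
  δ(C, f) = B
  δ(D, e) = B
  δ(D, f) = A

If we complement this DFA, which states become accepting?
Complement accept states = All states \ Original accept states
= {A, B, C, D} \ {A, B, C}
{D}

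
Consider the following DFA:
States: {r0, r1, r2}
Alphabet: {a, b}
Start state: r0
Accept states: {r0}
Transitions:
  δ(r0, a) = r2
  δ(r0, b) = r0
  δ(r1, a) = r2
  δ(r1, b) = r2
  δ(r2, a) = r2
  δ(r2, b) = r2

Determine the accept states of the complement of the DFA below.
Complement accept states = All states \ Original accept states
= {r0, r1, r2} \ {r0}
{r1, r2}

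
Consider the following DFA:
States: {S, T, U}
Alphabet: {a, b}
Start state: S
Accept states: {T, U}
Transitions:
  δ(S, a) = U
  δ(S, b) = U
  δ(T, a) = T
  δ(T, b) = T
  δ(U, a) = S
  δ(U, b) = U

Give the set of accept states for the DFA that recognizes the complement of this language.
Complement accept states = All states \ Original accept states
= {S, T, U} \ {T, U}
{S}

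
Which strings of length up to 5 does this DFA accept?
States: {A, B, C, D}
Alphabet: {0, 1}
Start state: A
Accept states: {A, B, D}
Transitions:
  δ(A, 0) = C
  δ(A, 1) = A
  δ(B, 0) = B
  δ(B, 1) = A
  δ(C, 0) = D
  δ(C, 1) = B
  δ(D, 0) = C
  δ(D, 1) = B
ε, 1, 00, 01, 11, 001, 010, 011, 100, 101, 111, 0000, 0001, 0010, 0011, 0100, 0101, 0111, 1001, 1010, 1011, 1100, 1101, 1111, 00001, 00010, 00011, 00100, 00101, 00111, 01000, 01001, 01011, 01100, 01101, 01111, 10000, 10001, 10010, 10011, 10100, 10101, 10111, 11001, 11010, 11011, 11100, 11101, 11111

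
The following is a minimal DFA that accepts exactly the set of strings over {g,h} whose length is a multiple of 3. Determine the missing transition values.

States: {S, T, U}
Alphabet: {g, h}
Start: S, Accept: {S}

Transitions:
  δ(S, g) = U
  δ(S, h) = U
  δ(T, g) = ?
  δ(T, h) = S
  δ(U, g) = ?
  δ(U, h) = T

From the language and accept set, identify what each state tracks — S: length ≡ 0 (mod 3); T: length ≡ 2 (mod 3); U: length ≡ 1 (mod 3).
Each missing δ(q, a) is the state matching the new tracked value after reading a.
δ(T, g) = S; δ(U, g) = T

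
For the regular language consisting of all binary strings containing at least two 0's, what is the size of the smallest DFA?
By Myhill–Nerode, count the distinguishable equivalence classes: three classes — 0, 1, or ≥2 0's seen.
3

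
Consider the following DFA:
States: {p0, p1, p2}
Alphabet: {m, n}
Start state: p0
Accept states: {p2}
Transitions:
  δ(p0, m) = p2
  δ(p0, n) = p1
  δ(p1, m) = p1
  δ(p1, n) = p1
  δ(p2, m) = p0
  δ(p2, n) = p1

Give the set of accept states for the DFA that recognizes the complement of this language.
Complement accept states = All states \ Original accept states
= {p0, p1, p2} \ {p2}
{p0, p1}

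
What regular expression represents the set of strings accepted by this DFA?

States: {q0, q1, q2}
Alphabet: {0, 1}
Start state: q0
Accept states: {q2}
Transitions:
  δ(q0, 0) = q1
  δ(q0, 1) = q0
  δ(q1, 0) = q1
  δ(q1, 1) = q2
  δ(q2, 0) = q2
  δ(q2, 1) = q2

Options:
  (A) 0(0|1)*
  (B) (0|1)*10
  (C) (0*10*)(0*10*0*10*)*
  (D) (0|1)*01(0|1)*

Check each option against the DFA on short strings; one disagreement eliminates an option:
  (A) 0(0|1)*: on '0' the DFA goes q0 → q1 and rejects (q1 ∉ Accept), but the regex matches it → eliminate
  (B) (0|1)*10: on '01' the DFA goes q0 → q1 → q2 and accepts (q2 ∈ Accept), but the regex does not match it → eliminate
  (C) (0*10*)(0*10*0*10*)*: on '1' the DFA goes q0 → q0 and rejects (q0 ∉ Accept), but the regex matches it → eliminate
  (D) (0|1)*01(0|1)*: agrees with the DFA on every string of length ≤ 6
Only (D) is consistent with the DFA.
(D) (0|1)*01(0|1)*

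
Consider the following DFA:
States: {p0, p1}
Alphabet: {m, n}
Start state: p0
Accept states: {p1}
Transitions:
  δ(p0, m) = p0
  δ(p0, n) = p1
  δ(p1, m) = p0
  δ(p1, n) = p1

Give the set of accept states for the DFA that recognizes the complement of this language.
Complement accept states = All states \ Original accept states
= {p0, p1} \ {p1}
{p0}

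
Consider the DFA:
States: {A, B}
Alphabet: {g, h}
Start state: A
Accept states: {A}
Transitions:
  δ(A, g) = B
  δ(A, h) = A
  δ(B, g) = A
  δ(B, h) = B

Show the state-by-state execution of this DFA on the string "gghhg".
read 'g': A → B
  read 'g': B → A
  read 'h': A → A
  read 'h': A → A
  read 'g': A → B
A -> B -> A -> A -> A -> B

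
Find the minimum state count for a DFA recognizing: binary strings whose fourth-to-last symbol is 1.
By Myhill–Nerode, count the distinguishable equivalence classes: 2^4 = 16 classes — the DFA must remember the last 4 symbols read; every pair of distinct length-4 suffixes is distinguishable by some continuation.
16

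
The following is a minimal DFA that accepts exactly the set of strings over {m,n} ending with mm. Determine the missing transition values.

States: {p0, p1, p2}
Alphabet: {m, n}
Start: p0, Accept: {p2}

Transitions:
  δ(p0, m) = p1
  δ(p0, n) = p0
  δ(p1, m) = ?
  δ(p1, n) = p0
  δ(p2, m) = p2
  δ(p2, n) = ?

From the language and accept set, identify what each state tracks — p0: last symbol not m; p1: one trailing m; p2: two trailing m's.
Each missing δ(q, a) is the state matching the new tracked value after reading a.
δ(p1, m) = p2; δ(p2, n) = p0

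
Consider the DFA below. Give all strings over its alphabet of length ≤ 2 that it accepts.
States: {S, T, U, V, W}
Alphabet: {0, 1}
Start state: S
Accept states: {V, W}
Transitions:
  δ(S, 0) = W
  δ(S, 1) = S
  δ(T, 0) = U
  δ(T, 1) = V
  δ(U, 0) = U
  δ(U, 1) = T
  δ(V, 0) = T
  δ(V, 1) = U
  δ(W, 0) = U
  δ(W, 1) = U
0, 10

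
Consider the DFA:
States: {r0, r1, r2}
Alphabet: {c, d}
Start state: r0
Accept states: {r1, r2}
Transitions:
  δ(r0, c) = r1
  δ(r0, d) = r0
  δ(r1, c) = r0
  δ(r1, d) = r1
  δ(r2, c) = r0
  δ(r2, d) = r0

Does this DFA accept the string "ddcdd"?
Processing string "ddcdd":
  r0 --d--> r0
  r0 --d--> r0
  r0 --c--> r1
  r1 --d--> r1
  r1 --d--> r1
Final state: r1
Accept states: {r1, r2}
Yes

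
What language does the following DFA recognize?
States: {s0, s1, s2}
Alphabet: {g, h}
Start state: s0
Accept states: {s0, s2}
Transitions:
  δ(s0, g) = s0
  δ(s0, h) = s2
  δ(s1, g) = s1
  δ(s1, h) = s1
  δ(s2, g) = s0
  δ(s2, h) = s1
Testing a few strings:
  'hhgg' → reject
  'hggg' → accept
  'gggh' → accept
  'hh' → reject
State roles: s0=last symbol not h (ok); s1=saw hh (dead); s2=last symbol h (ok)
All strings over {g,h} with no two consecutive h's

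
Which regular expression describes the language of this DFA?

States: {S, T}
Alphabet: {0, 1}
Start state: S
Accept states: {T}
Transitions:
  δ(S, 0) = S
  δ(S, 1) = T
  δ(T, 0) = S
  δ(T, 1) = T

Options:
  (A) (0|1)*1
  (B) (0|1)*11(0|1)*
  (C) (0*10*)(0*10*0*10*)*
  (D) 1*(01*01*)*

Check each option against the DFA on short strings; one disagreement eliminates an option:
  (A) (0|1)*1: agrees with the DFA on every string of length ≤ 6
  (B) (0|1)*11(0|1)*: on '1' the DFA goes S → T and accepts (T ∈ Accept), but the regex does not match it → eliminate
  (C) (0*10*)(0*10*0*10*)*: on '10' the DFA goes S → T → S and rejects (S ∉ Accept), but the regex matches it → eliminate
  (D) 1*(01*01*)*: on ε the DFA stays in S and rejects (S ∉ Accept), but the regex matches it → eliminate
Only (A) is consistent with the DFA.
(A) (0|1)*1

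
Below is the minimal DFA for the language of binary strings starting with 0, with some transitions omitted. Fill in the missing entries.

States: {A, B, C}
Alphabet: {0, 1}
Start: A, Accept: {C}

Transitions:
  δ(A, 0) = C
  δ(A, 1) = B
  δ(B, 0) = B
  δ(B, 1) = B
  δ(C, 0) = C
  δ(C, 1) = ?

From the language and accept set, identify what each state tracks — A: no input read; B: started with 1 (dead); C: started with 0.
Each missing δ(q, a) is the state matching the new tracked value after reading a.
δ(C, 1) = C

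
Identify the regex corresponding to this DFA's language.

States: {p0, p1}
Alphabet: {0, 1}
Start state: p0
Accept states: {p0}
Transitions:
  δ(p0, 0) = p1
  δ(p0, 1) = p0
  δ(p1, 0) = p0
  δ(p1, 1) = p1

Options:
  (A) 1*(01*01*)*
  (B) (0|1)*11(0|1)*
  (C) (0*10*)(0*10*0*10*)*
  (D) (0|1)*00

Check each option against the DFA on short strings; one disagreement eliminates an option:
  (A) 1*(01*01*)*: agrees with the DFA on every string of length ≤ 6
  (B) (0|1)*11(0|1)*: on ε the DFA stays in p0 and accepts (p0 ∈ Accept), but the regex does not match it → eliminate
  (C) (0*10*)(0*10*0*10*)*: on ε the DFA stays in p0 and accepts (p0 ∈ Accept), but the regex does not match it → eliminate
  (D) (0|1)*00: on ε the DFA stays in p0 and accepts (p0 ∈ Accept), but the regex does not match it → eliminate
Only (A) is consistent with the DFA.
(A) 1*(01*01*)*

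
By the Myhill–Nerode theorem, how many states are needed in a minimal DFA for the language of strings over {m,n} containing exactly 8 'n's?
By Myhill–Nerode, count the distinguishable equivalence classes: 10 classes — having seen 0, 1, …, 8, or >8 copies of 'n'; the count-8 class is the only accepting one and >8 is dead.
10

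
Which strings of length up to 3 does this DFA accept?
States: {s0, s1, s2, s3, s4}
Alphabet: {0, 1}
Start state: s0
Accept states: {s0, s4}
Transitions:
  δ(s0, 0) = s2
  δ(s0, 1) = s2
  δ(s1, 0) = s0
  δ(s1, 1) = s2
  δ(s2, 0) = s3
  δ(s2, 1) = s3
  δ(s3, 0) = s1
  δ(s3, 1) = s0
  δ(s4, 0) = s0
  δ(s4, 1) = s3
ε, 001, 011, 101, 111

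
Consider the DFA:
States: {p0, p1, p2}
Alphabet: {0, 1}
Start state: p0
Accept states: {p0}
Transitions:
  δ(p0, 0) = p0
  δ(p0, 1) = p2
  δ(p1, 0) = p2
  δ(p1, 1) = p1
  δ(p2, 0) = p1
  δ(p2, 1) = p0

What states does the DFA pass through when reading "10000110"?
read '1': p0 → p2
  read '0': p2 → p1
  read '0': p1 → p2
  read '0': p2 → p1
  read '0': p1 → p2
  read '1': p2 → p0
  read '1': p0 → p2
  read '0': p2 → p1
p0 -> p2 -> p1 -> p2 -> p1 -> p2 -> p0 -> p2 -> p1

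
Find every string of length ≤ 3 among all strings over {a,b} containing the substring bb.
bb, abb, bba, bbb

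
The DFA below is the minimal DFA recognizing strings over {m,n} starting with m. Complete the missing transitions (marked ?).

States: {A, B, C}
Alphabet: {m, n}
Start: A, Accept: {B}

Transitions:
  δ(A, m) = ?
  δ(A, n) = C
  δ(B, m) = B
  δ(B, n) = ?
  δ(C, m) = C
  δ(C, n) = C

From the language and accept set, identify what each state tracks — A: no input read; B: started with m; C: started with n (dead).
Each missing δ(q, a) is the state matching the new tracked value after reading a.
δ(A, m) = B; δ(B, n) = B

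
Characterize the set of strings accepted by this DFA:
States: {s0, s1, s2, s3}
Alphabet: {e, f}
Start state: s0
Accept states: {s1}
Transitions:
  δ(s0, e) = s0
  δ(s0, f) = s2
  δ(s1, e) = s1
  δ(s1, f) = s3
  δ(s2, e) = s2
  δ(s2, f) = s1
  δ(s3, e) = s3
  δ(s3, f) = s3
Testing a few strings:
  'eeff' → accept
  'fe' → reject
  'f' → reject
  'e' → reject
State roles: s0=zero f's; s1=two f's; s2=one f; s3=≥ three f's (dead)
All strings over {e,f} containing exactly two f's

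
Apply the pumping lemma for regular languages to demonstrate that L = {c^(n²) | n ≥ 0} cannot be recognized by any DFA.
Assume L is regular with pumping length p. Idea: pumping adds a fixed amount, but gaps between consecutive squares grow.
Choose s = c^(p²) (length p² ≥ p). By the pumping lemma, s = xyz with |xy| ≤ p, |y| > 0, so |y| = k with 1 ≤ k ≤ p. Then |xy²z| = p²+k. Since p² < p²+k ≤ p²+p < (p+1)², the length p²+k lies strictly between consecutive squares, so it is not a perfect square and xy²z ∉ L.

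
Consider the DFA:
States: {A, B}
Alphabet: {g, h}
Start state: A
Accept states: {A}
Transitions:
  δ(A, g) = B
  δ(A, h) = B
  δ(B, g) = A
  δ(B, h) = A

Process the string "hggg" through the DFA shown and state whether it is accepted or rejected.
Processing string "hggg":
  A --h--> B
  B --g--> A
  A --g--> B
  B --g--> A
Final state: A
Accept states: {A}
Yes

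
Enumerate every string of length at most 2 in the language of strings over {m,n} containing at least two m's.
mm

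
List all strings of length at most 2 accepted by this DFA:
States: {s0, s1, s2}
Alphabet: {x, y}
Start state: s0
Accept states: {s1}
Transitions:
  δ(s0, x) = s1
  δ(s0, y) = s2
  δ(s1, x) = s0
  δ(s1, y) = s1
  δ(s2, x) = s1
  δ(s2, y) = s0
x, xy, yx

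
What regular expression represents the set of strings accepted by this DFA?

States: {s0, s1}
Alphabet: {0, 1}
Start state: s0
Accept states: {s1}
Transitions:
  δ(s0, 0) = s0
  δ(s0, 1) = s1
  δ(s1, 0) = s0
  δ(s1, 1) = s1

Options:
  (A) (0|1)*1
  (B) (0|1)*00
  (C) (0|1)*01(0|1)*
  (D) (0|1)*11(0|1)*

Check each option against the DFA on short strings; one disagreement eliminates an option:
  (A) (0|1)*1: agrees with the DFA on every string of length ≤ 6
  (B) (0|1)*00: on '1' the DFA goes s0 → s1 and accepts (s1 ∈ Accept), but the regex does not match it → eliminate
  (C) (0|1)*01(0|1)*: on '1' the DFA goes s0 → s1 and accepts (s1 ∈ Accept), but the regex does not match it → eliminate
  (D) (0|1)*11(0|1)*: on '1' the DFA goes s0 → s1 and accepts (s1 ∈ Accept), but the regex does not match it → eliminate
Only (A) is consistent with the DFA.
(A) (0|1)*1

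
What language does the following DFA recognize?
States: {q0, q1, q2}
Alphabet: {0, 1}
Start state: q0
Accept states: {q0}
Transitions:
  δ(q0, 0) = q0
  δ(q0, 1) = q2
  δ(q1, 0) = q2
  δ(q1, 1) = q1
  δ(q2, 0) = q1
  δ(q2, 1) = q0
Testing a few strings:
  '100' → reject
  '101' → reject
  '1' → reject
  '1010' → reject
State roles: q0=value ≡ 0 (mod 3); q1=value ≡ 2 (mod 3); q2=value ≡ 1 (mod 3)
All binary strings representing a multiple of 3 (read in base 2; leading zeros allowed and ε counts as 0)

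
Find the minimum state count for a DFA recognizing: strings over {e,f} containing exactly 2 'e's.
By Myhill–Nerode, count the distinguishable equivalence classes: 4 classes — having seen 0, 1, 2, or >2 copies of 'e'; the count-2 class is the only accepting one and >2 is dead.
4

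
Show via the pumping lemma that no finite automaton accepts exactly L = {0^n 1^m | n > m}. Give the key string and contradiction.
Assume L is regular with pumping length p. Idea: pumping down the 0-block drops the 0-count to at most the 1-count.
Choose s = 0^(p+1) 1^p ∈ L (|s| = 2p+1 ≥ p). By the pumping lemma, s = xyz with |xy| ≤ p, |y| > 0, so y = 0^k with k ≥ 1. Take i = 0: xz = 0^(p+1−k) 1^p. Since k ≥ 1, p+1−k ≤ p, so the number of 0's is no longer strictly greater than the number of 1's, hence xz ∉ L.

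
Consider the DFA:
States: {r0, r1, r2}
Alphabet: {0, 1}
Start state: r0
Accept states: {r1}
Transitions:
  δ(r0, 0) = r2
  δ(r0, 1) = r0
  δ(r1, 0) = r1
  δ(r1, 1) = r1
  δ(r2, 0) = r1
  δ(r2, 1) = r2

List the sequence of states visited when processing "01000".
read '0': r0 → r2
  read '1': r2 → r2
  read '0': r2 → r1
  read '0': r1 → r1
  read '0': r1 → r1
r0 -> r2 -> r2 -> r1 -> r1 -> r1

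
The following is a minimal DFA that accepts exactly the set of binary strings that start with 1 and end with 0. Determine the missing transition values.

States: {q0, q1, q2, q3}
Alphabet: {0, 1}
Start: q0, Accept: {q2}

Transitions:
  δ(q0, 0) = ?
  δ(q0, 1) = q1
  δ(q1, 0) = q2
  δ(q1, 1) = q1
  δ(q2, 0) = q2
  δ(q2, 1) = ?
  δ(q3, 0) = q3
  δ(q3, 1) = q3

From the language and accept set, identify what each state tracks — q0: no input read; q1: started with 1, last symbol 1; q2: started with 1, last symbol 0; q3: started with 0 (dead).
Each missing δ(q, a) is the state matching the new tracked value after reading a.
δ(q0, 0) = q3; δ(q2, 1) = q1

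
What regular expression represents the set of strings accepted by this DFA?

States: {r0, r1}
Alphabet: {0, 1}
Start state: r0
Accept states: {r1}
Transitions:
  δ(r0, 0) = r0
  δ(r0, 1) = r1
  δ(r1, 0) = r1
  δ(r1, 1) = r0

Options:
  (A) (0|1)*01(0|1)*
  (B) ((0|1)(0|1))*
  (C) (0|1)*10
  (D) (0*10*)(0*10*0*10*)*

Check each option against the DFA on short strings; one disagreement eliminates an option:
  (A) (0|1)*01(0|1)*: on '1' the DFA goes r0 → r1 and accepts (r1 ∈ Accept), but the regex does not match it → eliminate
  (B) ((0|1)(0|1))*: on ε the DFA stays in r0 and rejects (r0 ∉ Accept), but the regex matches it → eliminate
  (C) (0|1)*10: on '1' the DFA goes r0 → r1 and accepts (r1 ∈ Accept), but the regex does not match it → eliminate
  (D) (0*10*)(0*10*0*10*)*: agrees with the DFA on every string of length ≤ 6
Only (D) is consistent with the DFA.
(D) (0*10*)(0*10*0*10*)*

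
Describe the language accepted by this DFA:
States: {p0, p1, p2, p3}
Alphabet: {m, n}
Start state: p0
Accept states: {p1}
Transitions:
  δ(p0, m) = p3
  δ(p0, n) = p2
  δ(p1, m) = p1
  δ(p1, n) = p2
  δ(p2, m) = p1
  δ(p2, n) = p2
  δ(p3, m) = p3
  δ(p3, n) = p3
Testing a few strings:
  'm' → reject
  'mmn' → reject
  'nn' → reject
  'mm' → reject
State roles: p0=no input read; p1=started with n, last symbol m; p2=started with n, last symbol n; p3=started with m (dead)
All strings over {m,n} that start with n and end with m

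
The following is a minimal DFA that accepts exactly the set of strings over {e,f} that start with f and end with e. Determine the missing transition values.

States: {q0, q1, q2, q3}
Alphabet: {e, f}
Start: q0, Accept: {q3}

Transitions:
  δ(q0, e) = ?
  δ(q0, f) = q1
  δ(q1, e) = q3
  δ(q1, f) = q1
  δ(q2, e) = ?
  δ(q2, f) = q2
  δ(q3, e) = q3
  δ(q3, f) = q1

From the language and accept set, identify what each state tracks — q0: no input read; q1: started with f, last symbol f; q2: started with e (dead); q3: started with f, last symbol e.
Each missing δ(q, a) is the state matching the new tracked value after reading a.
δ(q0, e) = q2; δ(q2, e) = q2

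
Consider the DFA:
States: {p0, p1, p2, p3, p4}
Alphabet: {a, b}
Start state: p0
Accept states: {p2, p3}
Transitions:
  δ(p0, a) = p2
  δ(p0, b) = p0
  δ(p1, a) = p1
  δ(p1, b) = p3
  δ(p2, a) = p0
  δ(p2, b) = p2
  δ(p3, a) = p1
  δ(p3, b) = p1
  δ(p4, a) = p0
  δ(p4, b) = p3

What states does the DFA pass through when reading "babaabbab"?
read 'b': p0 → p0
  read 'a': p0 → p2
  read 'b': p2 → p2
  read 'a': p2 → p0
  read 'a': p0 → p2
  read 'b': p2 → p2
  read 'b': p2 → p2
  read 'a': p2 → p0
  read 'b': p0 → p0
p0 -> p0 -> p2 -> p2 -> p0 -> p2 -> p2 -> p2 -> p0 -> p0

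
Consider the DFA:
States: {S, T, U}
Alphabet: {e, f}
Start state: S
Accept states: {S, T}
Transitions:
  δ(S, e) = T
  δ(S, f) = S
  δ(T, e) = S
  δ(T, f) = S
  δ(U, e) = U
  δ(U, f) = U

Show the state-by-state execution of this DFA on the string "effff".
read 'e': S → T
  read 'f': T → S
  read 'f': S → S
  read 'f': S → S
  read 'f': S → S
S -> T -> S -> S -> S -> S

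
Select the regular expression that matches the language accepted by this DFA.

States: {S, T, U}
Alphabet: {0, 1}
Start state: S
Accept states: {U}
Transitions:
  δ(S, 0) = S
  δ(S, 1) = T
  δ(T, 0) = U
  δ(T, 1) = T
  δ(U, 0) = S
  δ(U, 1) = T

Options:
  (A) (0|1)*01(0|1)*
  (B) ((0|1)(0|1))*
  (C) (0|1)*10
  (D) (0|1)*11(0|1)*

Check each option against the DFA on short strings; one disagreement eliminates an option:
  (A) (0|1)*01(0|1)*: on '01' the DFA goes S → S → T and rejects (T ∉ Accept), but the regex matches it → eliminate
  (B) ((0|1)(0|1))*: on ε the DFA stays in S and rejects (S ∉ Accept), but the regex matches it → eliminate
  (C) (0|1)*10: agrees with the DFA on every string of length ≤ 6
  (D) (0|1)*11(0|1)*: on '10' the DFA goes S → T → U and accepts (U ∈ Accept), but the regex does not match it → eliminate
Only (C) is consistent with the DFA.
(C) (0|1)*10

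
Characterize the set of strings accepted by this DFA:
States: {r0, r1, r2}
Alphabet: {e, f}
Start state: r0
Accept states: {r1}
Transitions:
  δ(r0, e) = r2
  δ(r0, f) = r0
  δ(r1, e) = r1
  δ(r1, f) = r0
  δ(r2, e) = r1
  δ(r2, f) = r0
Testing a few strings:
  'ffee' → accept
  'ef' → reject
  'eee' → accept
  'feee' → accept
State roles: r0=last symbol not e; r1=two trailing e's; r2=one trailing e
All strings over {e,f} ending with ee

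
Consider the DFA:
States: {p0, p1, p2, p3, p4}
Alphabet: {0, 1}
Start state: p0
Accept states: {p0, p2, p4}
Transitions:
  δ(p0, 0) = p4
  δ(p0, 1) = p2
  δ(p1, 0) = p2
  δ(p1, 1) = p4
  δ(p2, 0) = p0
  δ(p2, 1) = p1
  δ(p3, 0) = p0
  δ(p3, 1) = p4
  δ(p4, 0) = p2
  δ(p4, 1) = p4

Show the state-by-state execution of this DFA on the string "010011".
read '0': p0 → p4
  read '1': p4 → p4
  read '0': p4 → p2
  read '0': p2 → p0
  read '1': p0 → p2
  read '1': p2 → p1
p0 -> p4 -> p4 -> p2 -> p0 -> p2 -> p1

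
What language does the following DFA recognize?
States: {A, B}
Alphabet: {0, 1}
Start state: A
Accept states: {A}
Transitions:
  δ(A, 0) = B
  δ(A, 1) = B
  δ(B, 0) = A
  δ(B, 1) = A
Testing a few strings:
  '01' → accept
  '0' → reject
  '1' → reject
  '100' → reject
State roles: A=even length so far; B=odd length so far
All binary strings of even length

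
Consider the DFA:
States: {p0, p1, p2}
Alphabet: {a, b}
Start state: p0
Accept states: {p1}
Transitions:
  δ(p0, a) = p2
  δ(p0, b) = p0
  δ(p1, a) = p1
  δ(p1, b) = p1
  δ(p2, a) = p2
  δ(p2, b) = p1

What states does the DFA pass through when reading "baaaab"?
read 'b': p0 → p0
  read 'a': p0 → p2
  read 'a': p2 → p2
  read 'a': p2 → p2
  read 'a': p2 → p2
  read 'b': p2 → p1
p0 -> p0 -> p2 -> p2 -> p2 -> p2 -> p1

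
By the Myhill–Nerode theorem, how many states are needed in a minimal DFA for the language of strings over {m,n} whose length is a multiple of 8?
By Myhill–Nerode, count the distinguishable equivalence classes: 8 classes — one per residue of the length mod 8; class i is distinguished from class j by any string of length (8 − i) mod 8.
8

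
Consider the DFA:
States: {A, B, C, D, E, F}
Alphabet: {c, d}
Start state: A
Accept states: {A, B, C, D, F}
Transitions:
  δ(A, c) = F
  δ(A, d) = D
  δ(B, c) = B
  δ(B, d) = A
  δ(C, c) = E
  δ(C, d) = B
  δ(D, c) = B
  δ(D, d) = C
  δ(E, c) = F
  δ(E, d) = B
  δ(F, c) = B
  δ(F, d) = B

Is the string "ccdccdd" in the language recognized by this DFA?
Processing string "ccdccdd":
  A --c--> F
  F --c--> B
  B --d--> A
  A --c--> F
  F --c--> B
  B --d--> A
  A --d--> D
Final state: D
Accept states: {A, B, C, D, F}
Yes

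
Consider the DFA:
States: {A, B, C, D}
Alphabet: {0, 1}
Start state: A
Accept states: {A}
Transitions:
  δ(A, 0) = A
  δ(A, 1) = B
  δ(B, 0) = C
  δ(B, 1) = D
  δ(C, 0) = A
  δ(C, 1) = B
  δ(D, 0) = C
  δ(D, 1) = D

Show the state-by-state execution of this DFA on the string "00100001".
read '0': A → A
  read '0': A → A
  read '1': A → B
  read '0': B → C
  read '0': C → A
  read '0': A → A
  read '0': A → A
  read '1': A → B
A -> A -> A -> B -> C -> A -> A -> A -> B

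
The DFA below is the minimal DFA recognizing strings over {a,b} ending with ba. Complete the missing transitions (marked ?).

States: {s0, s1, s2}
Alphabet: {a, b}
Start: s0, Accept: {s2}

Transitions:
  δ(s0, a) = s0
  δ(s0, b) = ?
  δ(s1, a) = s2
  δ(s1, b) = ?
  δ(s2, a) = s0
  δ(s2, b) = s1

From the language and accept set, identify what each state tracks — s0: no suffix match; s1: one trailing b; s2: suffix is ba.
Each missing δ(q, a) is the state matching the new tracked value after reading a.
δ(s0, b) = s1; δ(s1, b) = s1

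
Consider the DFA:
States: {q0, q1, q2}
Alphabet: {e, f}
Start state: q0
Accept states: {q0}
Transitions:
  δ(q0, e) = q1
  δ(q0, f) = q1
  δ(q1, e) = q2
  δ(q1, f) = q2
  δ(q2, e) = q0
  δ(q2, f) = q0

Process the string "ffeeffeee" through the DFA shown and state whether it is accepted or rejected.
Processing string "ffeeffeee":
  q0 --f--> q1
  q1 --f--> q2
  q2 --e--> q0
  q0 --e--> q1
  q1 --f--> q2
  q2 --f--> q0
  q0 --e--> q1
  q1 --e--> q2
  q2 --e--> q0
Final state: q0
Accept states: {q0}
Yes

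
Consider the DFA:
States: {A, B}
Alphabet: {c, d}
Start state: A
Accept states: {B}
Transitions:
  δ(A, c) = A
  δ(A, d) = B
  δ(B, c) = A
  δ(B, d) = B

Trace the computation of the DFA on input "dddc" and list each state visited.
read 'd': A → B
  read 'd': B → B
  read 'd': B → B
  read 'c': B → A
A -> B -> B -> B -> A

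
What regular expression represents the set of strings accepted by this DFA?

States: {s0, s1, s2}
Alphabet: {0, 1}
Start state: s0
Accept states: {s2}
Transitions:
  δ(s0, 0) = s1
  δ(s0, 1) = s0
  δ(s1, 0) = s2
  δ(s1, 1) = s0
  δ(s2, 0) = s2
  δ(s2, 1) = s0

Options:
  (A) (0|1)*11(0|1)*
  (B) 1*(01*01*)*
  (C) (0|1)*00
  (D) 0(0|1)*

Check each option against the DFA on short strings; one disagreement eliminates an option:
  (A) (0|1)*11(0|1)*: on '00' the DFA goes s0 → s1 → s2 and accepts (s2 ∈ Accept), but the regex does not match it → eliminate
  (B) 1*(01*01*)*: on ε the DFA stays in s0 and rejects (s0 ∉ Accept), but the regex matches it → eliminate
  (C) (0|1)*00: agrees with the DFA on every string of length ≤ 6
  (D) 0(0|1)*: on '0' the DFA goes s0 → s1 and rejects (s1 ∉ Accept), but the regex matches it → eliminate
Only (C) is consistent with the DFA.
(C) (0|1)*00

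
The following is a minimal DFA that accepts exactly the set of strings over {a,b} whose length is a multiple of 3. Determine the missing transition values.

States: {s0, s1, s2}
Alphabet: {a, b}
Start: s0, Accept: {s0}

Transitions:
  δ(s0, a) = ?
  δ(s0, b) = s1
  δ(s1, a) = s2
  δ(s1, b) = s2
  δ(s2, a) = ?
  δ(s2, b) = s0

From the language and accept set, identify what each state tracks — s0: length ≡ 0 (mod 3); s1: length ≡ 1 (mod 3); s2: length ≡ 2 (mod 3).
Each missing δ(q, a) is the state matching the new tracked value after reading a.
δ(s0, a) = s1; δ(s2, a) = s0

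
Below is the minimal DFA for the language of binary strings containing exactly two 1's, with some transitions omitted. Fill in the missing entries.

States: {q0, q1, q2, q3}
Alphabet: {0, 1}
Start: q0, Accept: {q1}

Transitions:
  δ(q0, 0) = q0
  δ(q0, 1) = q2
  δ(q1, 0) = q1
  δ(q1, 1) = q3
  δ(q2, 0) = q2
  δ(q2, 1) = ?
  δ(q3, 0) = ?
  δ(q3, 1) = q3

From the language and accept set, identify what each state tracks — q0: zero 1's; q1: two 1's; q2: one 1; q3: ≥ three 1's (dead).
Each missing δ(q, a) is the state matching the new tracked value after reading a.
δ(q2, 1) = q1; δ(q3, 0) = q3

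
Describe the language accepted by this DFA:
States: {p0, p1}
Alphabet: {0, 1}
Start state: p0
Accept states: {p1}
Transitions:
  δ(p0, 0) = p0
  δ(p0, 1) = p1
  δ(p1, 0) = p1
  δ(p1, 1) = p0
Testing a few strings:
  '01' → accept
  '1' → accept
  '10' → accept
  '0' → reject
State roles: p0=even number of 1's so far; p1=odd number of 1's so far
All binary strings with an odd number of 1's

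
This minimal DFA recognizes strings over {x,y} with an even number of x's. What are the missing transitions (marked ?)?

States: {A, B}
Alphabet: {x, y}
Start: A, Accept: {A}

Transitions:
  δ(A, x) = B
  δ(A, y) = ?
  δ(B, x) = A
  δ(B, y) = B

From the language and accept set, identify what each state tracks — A: even number of x's so far; B: odd number of x's so far.
Each missing δ(q, a) is the state matching the new tracked value after reading a.
δ(A, y) = A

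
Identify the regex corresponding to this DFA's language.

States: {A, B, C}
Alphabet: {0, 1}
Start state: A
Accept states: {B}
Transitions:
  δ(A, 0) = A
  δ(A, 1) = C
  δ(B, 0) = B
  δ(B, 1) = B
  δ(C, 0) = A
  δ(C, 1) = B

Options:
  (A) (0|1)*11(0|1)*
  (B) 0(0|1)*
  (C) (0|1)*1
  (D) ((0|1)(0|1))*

Check each option against the DFA on short strings; one disagreement eliminates an option:
  (A) (0|1)*11(0|1)*: agrees with the DFA on every string of length ≤ 6
  (B) 0(0|1)*: on '0' the DFA goes A → A and rejects (A ∉ Accept), but the regex matches it → eliminate
  (C) (0|1)*1: on '1' the DFA goes A → C and rejects (C ∉ Accept), but the regex matches it → eliminate
  (D) ((0|1)(0|1))*: on ε the DFA stays in A and rejects (A ∉ Accept), but the regex matches it → eliminate
Only (A) is consistent with the DFA.
(A) (0|1)*11(0|1)*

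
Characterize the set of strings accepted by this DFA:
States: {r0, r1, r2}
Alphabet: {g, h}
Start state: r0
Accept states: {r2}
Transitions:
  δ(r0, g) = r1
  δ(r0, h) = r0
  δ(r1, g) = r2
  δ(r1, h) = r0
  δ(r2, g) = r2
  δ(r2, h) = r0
Testing a few strings:
  'ghg' → reject
  'ghgh' → reject
  'hg' → reject
  'gghh' → reject
State roles: r0=last symbol not g; r1=one trailing g; r2=two trailing g's
All strings over {g,h} ending with gg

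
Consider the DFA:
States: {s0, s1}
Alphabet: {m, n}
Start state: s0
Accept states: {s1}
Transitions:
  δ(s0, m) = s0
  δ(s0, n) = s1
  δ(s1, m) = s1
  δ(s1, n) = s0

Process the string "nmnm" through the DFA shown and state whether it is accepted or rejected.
Processing string "nmnm":
  s0 --n--> s1
  s1 --m--> s1
  s1 --n--> s0
  s0 --m--> s0
Final state: s0
Accept states: {s1}
No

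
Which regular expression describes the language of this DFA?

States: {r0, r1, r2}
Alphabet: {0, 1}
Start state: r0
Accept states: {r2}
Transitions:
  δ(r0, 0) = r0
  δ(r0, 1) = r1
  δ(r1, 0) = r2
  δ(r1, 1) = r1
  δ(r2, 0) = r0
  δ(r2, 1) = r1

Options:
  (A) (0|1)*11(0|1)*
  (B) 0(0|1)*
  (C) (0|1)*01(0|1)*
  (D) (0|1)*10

Check each option against the DFA on short strings; one disagreement eliminates an option:
  (A) (0|1)*11(0|1)*: on '10' the DFA goes r0 → r1 → r2 and accepts (r2 ∈ Accept), but the regex does not match it → eliminate
  (B) 0(0|1)*: on '0' the DFA goes r0 → r0 and rejects (r0 ∉ Accept), but the regex matches it → eliminate
  (C) (0|1)*01(0|1)*: on '01' the DFA goes r0 → r0 → r1 and rejects (r1 ∉ Accept), but the regex matches it → eliminate
  (D) (0|1)*10: agrees with the DFA on every string of length ≤ 6
Only (D) is consistent with the DFA.
(D) (0|1)*10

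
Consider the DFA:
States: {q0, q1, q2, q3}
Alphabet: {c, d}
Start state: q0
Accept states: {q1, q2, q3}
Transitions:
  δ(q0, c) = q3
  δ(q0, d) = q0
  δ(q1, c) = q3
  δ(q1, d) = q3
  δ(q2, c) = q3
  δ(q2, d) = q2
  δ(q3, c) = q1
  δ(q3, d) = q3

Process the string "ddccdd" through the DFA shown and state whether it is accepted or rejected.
Processing string "ddccdd":
  q0 --d--> q0
  q0 --d--> q0
  q0 --c--> q3
  q3 --c--> q1
  q1 --d--> q3
  q3 --d--> q3
Final state: q3
Accept states: {q1, q2, q3}
Yes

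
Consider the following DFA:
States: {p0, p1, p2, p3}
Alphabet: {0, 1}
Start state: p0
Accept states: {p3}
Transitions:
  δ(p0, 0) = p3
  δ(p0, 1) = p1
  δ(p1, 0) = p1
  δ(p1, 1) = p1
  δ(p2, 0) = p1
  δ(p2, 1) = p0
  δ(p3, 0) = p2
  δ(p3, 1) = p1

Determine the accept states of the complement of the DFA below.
Complement accept states = All states \ Original accept states
= {p0, p1, p2, p3} \ {p3}
{p0, p1, p2}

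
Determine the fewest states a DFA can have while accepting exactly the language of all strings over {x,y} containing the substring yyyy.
By Myhill–Nerode, count the distinguishable equivalence classes: 5 classes — one per longest suffix of the input that is a prefix of 'yyyy' (lengths 0 through 3), plus an absorbing 'already seen yyyy' class.
5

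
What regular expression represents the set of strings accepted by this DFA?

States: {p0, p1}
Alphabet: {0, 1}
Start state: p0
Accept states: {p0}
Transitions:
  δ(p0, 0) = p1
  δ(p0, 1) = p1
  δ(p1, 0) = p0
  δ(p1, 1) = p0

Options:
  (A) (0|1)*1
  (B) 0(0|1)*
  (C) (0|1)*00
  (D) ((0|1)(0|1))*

Check each option against the DFA on short strings; one disagreement eliminates an option:
  (A) (0|1)*1: on ε the DFA stays in p0 and accepts (p0 ∈ Accept), but the regex does not match it → eliminate
  (B) 0(0|1)*: on ε the DFA stays in p0 and accepts (p0 ∈ Accept), but the regex does not match it → eliminate
  (C) (0|1)*00: on ε the DFA stays in p0 and accepts (p0 ∈ Accept), but the regex does not match it → eliminate
  (D) ((0|1)(0|1))*: agrees with the DFA on every string of length ≤ 6
Only (D) is consistent with the DFA.
(D) ((0|1)(0|1))*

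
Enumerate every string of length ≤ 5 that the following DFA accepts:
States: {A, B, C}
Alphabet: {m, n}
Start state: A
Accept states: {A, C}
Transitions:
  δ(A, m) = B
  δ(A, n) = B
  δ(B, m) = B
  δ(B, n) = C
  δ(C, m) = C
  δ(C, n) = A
ε, mn, nn, mmn, mnm, mnn, nmn, nnm, nnn, mmmn, mmnm, mmnn, mnmm, mnmn, nmmn, nmnm, nmnn, nnmm, nnmn, mmmmn, mmmnm, mmmnn, mmnmm, mmnmn, mnmmm, mnmmn, mnnmn, mnnnn, nmmmn, nmmnm, nmmnn, nmnmm, nmnmn, nnmmm, nnmmn, nnnmn, nnnnn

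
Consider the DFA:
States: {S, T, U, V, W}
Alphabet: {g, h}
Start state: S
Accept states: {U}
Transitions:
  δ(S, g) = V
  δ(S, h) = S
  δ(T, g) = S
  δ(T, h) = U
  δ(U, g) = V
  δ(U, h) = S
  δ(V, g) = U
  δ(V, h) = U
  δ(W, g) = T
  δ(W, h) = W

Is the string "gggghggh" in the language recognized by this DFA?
Processing string "gggghggh":
  S --g--> V
  V --g--> U
  U --g--> V
  V --g--> U
  U --h--> S
  S --g--> V
  V --g--> U
  U --h--> S
Final state: S
Accept states: {U}
No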